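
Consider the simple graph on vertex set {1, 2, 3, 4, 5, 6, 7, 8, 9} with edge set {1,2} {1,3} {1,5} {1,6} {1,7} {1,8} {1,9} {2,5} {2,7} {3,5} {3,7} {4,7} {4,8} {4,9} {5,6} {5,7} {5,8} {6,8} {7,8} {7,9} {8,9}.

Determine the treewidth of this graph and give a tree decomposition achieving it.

Treewidth 3.
One optimal decomposition is:
Bags: B1 = {1, 5, 7, 8}  B2 = {1, 5, 6, 8}  B3 = {1, 7, 8, 9}  B4 = {1, 2, 5, 7}  B5 = {1, 3, 5, 7}  B6 = {4, 7, 8, 9}
Tree: B1–B2, B1–B3, B1–B4, B4–B5, B3–B6

The largest bag has 4 vertices, giving width 3; this decomposition certifies tw(G) ≤ 3. For the lower bound, the 4 vertices {1, 7, 8, 9} are pairwise adjacent, and any tree decomposition puts a clique entirely inside one bag — forcing width ≥ 3. The upper and lower bounds meet at 3, so that is the treewidth.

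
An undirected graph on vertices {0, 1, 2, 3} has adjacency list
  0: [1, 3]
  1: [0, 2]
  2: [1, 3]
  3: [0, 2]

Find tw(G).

2

A width-2 tree decomposition is:
Bags: B1 = {0, 1, 2}  B2 = {0, 2, 3}
Tree: B1–B2
The largest bag has 3 vertices, giving width 2; this decomposition certifies tw(G) ≤ 2. Since 0–1–2–3–0 is a cycle in G, G is not acyclic. Forests are exactly the graphs of treewidth ≤ 1, so tw(G) ≥ 2. Hence tw(G) = 2 exactly.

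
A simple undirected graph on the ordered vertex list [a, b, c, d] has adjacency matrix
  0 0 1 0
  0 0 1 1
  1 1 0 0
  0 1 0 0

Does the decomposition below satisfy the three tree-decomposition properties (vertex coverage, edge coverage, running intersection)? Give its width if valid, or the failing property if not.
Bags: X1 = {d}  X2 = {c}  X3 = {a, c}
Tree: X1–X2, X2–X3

No — vertex b appears in no bag.

A tree decomposition must satisfy three properties: every vertex lies in some bag; for every edge, both endpoints lie together in some bag; and for every vertex, the bags containing it form a connected subtree. Here vertex b appears in no bag, so the decomposition is invalid.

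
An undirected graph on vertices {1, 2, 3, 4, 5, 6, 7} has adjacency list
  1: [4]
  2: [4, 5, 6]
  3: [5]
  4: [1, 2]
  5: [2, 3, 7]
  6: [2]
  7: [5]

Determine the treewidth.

1

A width-1 tree decomposition is:
Bags: B1 = {3, 5}  B2 = {2, 5}  B3 = {2, 4}  B4 = {5, 7}  B5 = {1, 4}  B6 = {2, 6}
Tree: B1–B2, B2–B3, B1–B4, B3–B5, B2–B6
Each bag holds 2 vertices, so the decomposition has width 1, which upper-bounds the treewidth. Since G has at least one edge (e.g. 3–5), it is not an edgeless graph, so tw(G) ≥ 1. Therefore the treewidth is 1.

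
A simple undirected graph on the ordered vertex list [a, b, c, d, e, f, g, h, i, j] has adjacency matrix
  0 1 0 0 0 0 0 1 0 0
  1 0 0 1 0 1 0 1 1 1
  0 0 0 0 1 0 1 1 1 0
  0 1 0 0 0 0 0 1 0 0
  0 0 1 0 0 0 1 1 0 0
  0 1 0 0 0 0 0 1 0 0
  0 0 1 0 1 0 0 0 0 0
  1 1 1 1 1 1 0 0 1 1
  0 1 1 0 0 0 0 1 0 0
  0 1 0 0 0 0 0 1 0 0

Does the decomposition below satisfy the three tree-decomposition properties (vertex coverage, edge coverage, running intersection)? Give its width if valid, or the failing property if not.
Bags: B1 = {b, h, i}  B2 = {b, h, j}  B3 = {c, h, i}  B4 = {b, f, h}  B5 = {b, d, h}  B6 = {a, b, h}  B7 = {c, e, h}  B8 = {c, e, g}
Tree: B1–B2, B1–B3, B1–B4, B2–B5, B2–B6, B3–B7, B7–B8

Yes; width 2.

Vertex coverage: the bags together contain {a, b, c, d, e, f, g, h, i, j}, the full vertex set. Edge coverage: each edge of G has both endpoints in at least one bag. Running intersection: for every vertex, the bags containing it form a connected subtree. All three properties hold, so this is a valid tree decomposition of width max|bag| − 1 = 2, and hence tw(G) ≤ 2.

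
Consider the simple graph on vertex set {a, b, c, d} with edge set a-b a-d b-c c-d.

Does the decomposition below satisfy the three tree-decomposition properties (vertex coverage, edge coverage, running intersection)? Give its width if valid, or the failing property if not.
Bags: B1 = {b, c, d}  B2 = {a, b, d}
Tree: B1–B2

Vertex coverage: the bags together contain {a, b, c, d}, the full vertex set. Edge coverage: each edge of G has both endpoints in at least one bag. Running intersection: for every vertex, the bags containing it form a connected subtree. All three properties hold, so this is a valid tree decomposition of width max|bag| − 1 = 2, and hence tw(G) ≤ 2.

Yes; width 2.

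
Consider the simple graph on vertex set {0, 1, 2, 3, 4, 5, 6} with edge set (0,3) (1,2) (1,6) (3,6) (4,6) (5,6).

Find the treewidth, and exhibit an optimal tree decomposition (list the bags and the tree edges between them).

Each bag holds 2 vertices, so the decomposition has width 1, which upper-bounds the treewidth. Any graph with an edge has treewidth ≥ 1, and G has the edge 5–6. The upper and lower bounds meet at 1, so that is the treewidth.

Treewidth 1.
One such decomposition:
Bags: B1 = {5, 6}  B2 = {3, 6}  B3 = {1, 6}  B4 = {1, 2}  B5 = {4, 6}  B6 = {0, 3}
Tree: B1–B2, B2–B3, B3–B4, B1–B5, B2–B6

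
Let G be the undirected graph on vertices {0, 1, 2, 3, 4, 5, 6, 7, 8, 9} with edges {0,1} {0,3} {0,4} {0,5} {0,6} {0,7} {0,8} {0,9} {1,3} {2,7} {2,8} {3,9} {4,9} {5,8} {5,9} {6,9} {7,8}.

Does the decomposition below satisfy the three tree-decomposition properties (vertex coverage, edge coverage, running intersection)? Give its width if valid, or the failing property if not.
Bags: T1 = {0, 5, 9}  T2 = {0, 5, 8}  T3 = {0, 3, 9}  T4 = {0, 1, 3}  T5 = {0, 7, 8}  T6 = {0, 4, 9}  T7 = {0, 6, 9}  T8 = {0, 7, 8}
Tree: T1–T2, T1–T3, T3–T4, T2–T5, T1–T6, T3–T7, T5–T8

No — vertex 2 appears in no bag.

A tree decomposition must satisfy three properties: every vertex lies in some bag; for every edge, both endpoints lie together in some bag; and for every vertex, the bags containing it form a connected subtree. Here vertex 2 appears in no bag, so the decomposition is invalid.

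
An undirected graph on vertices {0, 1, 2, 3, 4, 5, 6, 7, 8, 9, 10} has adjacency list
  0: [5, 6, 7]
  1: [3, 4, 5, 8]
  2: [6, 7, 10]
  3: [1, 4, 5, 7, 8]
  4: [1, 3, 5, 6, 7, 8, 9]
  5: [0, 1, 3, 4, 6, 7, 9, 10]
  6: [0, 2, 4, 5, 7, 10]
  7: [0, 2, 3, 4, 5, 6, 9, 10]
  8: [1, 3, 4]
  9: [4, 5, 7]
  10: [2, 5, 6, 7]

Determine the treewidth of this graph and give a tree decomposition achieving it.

Each bag holds 4 vertices, so the decomposition has width 3, which upper-bounds the treewidth. On the other hand G contains the 4-clique {1, 3, 4, 8}. A clique must lie in a single bag of any decomposition, so no decomposition can have width below 3. Therefore the treewidth is 3.

Treewidth 3.
Bags: B1 = {5, 6, 7, 10}  B2 = {2, 6, 7, 10}  B3 = {4, 5, 6, 7}  B4 = {0, 5, 6, 7}  B5 = {3, 4, 5, 7}  B6 = {1, 3, 4, 5}  B7 = {1, 3, 4, 8}  B8 = {4, 5, 7, 9}
Tree: B1–B2, B1–B3, B3–B4, B3–B5, B5–B6, B6–B7, B3–B8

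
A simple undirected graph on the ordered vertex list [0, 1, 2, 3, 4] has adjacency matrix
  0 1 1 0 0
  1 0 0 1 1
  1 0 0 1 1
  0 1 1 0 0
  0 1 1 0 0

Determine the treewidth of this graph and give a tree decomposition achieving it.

Treewidth 2.
One such decomposition:
Bags: B1 = {1, 2, 4}  B2 = {0, 1, 2}  B3 = {1, 2, 3}
Tree: B1–B2, B2–B3

Every bag has size at most 3, so the width is 3 − 1 = 2 and tw(G) ≤ 2. Since 2–4–1–0–2 is a cycle in G, G is not acyclic. Forests are exactly the graphs of treewidth ≤ 1, so tw(G) ≥ 2. The upper and lower bounds meet at 2, so that is the treewidth.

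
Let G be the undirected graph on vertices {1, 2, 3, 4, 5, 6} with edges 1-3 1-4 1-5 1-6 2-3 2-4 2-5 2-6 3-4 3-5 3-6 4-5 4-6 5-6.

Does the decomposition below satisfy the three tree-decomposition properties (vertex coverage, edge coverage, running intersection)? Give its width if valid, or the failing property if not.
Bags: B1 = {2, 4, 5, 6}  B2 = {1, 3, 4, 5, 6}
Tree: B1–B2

No — edge (3,2) lies in no bag.

A tree decomposition must satisfy three properties: every vertex lies in some bag; for every edge, both endpoints lie together in some bag; and for every vertex, the bags containing it form a connected subtree. Here edge (3,2) lies in no bag, so the decomposition is invalid.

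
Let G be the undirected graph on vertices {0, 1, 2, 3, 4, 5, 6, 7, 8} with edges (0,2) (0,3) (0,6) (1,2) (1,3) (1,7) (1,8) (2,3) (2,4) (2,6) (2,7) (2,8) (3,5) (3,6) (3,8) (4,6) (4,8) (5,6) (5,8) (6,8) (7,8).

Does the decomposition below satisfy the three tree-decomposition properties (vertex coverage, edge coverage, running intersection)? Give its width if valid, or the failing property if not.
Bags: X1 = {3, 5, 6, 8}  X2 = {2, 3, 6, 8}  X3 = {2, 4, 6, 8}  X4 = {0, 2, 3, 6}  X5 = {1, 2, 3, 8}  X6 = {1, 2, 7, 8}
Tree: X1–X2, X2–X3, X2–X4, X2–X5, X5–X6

Yes; width 3.

Checking the three conditions: (i) the bags cover all of {0, 1, 2, 3, 4, 5, 6, 7, 8}; (ii) for each edge, some bag contains both endpoints; (iii) the bags containing any fixed vertex form a subtree. All hold, so the decomposition is valid with width 4 − 1 = 3.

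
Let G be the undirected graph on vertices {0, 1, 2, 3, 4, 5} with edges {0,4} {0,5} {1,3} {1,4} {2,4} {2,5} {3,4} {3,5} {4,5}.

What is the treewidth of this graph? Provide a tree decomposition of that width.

Treewidth 2.
Bags: B1 = {3, 4, 5}  B2 = {0, 4, 5}  B3 = {1, 3, 4}  B4 = {2, 4, 5}
Tree: B1–B2, B1–B3, B1–B4

Every bag has size at most 3, so the width is 3 − 1 = 2 and tw(G) ≤ 2. Conversely, {1, 3, 4} is a clique of size 3, and the vertices of any clique must share a bag in every tree decomposition; so some bag has ≥ 3 vertices and tw(G) ≥ 2. The upper and lower bounds meet at 2, so that is the treewidth.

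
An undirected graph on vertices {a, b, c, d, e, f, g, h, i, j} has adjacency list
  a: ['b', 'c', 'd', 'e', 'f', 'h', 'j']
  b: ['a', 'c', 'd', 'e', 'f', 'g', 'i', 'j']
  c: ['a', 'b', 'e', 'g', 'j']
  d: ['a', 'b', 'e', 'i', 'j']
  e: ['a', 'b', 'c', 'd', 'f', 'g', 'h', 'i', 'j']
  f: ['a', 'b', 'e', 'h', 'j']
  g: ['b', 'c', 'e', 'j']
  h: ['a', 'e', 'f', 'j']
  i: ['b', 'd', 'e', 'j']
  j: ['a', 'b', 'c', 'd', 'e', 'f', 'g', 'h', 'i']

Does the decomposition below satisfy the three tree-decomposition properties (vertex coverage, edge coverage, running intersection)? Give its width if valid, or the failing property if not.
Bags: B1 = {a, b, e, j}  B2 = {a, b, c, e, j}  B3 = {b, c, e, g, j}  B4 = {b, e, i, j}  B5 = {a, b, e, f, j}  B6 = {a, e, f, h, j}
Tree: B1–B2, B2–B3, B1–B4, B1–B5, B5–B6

No — vertex d appears in no bag.

A tree decomposition must satisfy three properties: every vertex lies in some bag; for every edge, both endpoints lie together in some bag; and for every vertex, the bags containing it form a connected subtree. Here vertex d appears in no bag, so the decomposition is invalid.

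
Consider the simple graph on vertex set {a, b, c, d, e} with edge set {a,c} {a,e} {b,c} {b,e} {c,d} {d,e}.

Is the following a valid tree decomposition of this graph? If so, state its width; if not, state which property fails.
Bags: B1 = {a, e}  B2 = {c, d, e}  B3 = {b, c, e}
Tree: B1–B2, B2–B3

No — edge (c,a) lies in no bag.

A tree decomposition must satisfy three properties: every vertex lies in some bag; for every edge, both endpoints lie together in some bag; and for every vertex, the bags containing it form a connected subtree. Here edge (c,a) lies in no bag, so the decomposition is invalid.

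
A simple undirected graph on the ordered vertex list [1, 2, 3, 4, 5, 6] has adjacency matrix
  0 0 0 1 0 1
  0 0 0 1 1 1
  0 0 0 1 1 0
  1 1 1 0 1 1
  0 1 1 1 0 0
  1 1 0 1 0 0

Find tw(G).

A width-2 tree decomposition is:
Bags: B1 = {2, 4, 5}  B2 = {2, 4, 6}  B3 = {1, 4, 6}  B4 = {3, 4, 5}
Tree: B1–B2, B2–B3, B1–B4
The largest bag has 3 vertices, giving width 2; this decomposition certifies tw(G) ≤ 2. Conversely, {1, 4, 6} is a clique of size 3, and the vertices of any clique must share a bag in every tree decomposition; so some bag has ≥ 3 vertices and tw(G) ≥ 2. The upper and lower bounds meet at 2, so that is the treewidth.

2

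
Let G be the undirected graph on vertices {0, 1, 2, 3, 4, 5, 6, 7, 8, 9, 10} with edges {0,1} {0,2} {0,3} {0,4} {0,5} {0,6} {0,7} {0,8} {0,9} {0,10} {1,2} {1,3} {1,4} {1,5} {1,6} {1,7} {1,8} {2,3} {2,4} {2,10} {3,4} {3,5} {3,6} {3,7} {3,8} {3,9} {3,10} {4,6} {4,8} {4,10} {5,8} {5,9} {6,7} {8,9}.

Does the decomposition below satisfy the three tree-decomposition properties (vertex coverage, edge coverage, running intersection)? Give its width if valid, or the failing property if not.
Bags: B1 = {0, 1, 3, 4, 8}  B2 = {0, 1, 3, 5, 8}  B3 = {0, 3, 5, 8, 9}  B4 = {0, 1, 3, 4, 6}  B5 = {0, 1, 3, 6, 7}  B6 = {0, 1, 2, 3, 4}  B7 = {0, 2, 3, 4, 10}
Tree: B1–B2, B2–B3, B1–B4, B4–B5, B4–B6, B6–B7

Checking the three conditions: (i) the bags cover all of {0, 1, 2, 3, 4, 5, 6, 7, 8, 9, 10}; (ii) for each edge, some bag contains both endpoints; (iii) the bags containing any fixed vertex form a subtree. All hold, so the decomposition is valid with width 5 − 1 = 4.

Yes; width 4.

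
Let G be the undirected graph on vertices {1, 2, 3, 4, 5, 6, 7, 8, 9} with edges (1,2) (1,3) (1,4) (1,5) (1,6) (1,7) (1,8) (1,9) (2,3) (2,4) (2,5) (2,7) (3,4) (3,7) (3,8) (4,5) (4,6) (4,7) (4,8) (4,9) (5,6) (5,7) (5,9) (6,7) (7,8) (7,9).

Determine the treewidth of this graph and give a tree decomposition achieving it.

Every bag has size at most 5, so the width is 5 − 1 = 4 and tw(G) ≤ 4. On the other hand G contains the 5-clique {1, 3, 4, 7, 8}. A clique must lie in a single bag of any decomposition, so no decomposition can have width below 4. The upper and lower bounds meet at 4, so that is the treewidth.

Treewidth 4.
One optimal decomposition is:
Bags: B1 = {1, 2, 4, 5, 7}  B2 = {1, 2, 3, 4, 7}  B3 = {1, 4, 5, 7, 9}  B4 = {1, 3, 4, 7, 8}  B5 = {1, 4, 5, 6, 7}
Tree: B1–B2, B1–B3, B2–B4, B3–B5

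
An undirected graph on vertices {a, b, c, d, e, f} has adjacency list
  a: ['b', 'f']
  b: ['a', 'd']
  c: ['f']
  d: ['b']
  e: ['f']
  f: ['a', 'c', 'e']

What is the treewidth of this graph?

A width-1 tree decomposition is:
Bags: B1 = {a, b}  B2 = {a, f}  B3 = {e, f}  B4 = {b, d}  B5 = {c, f}
Tree: B1–B2, B2–B3, B1–B4, B2–B5
Every bag has size at most 2, so the width is 2 − 1 = 1 and tw(G) ≤ 1. G has an edge, so its treewidth is at least 1. Therefore the treewidth is 1.

1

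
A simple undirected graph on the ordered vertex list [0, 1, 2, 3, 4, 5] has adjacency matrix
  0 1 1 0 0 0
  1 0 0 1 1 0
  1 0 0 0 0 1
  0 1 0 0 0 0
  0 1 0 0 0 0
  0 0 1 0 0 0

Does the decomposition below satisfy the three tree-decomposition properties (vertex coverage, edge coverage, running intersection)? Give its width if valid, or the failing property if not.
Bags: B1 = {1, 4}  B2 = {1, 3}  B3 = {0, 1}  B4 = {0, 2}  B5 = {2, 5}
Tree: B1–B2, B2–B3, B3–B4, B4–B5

Checking the three conditions: (i) the bags cover all of {0, 1, 2, 3, 4, 5}; (ii) for each edge, some bag contains both endpoints; (iii) the bags containing any fixed vertex form a subtree. All hold, so the decomposition is valid with width 2 − 1 = 1.

Yes; width 1.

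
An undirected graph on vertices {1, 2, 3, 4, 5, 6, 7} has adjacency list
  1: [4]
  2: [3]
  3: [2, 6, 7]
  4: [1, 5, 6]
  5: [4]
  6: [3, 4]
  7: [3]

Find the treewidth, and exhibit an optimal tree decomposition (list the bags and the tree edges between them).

The largest bag has 2 vertices, giving width 1; this decomposition certifies tw(G) ≤ 1. G has an edge, so its treewidth is at least 1. Hence tw(G) = 1 exactly.

Treewidth 1.
Bags: B1 = {4, 6}  B2 = {1, 4}  B3 = {3, 6}  B4 = {2, 3}  B5 = {4, 5}  B6 = {3, 7}
Tree: B1–B2, B1–B3, B3–B4, B2–B5, B3–B6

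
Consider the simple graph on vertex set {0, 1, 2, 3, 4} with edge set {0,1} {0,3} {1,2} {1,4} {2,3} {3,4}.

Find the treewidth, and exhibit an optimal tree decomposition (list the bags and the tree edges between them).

Treewidth 2.
One optimal decomposition is:
Bags: B1 = {1, 2, 3}  B2 = {1, 3, 4}  B3 = {0, 1, 3}
Tree: B1–B2, B2–B3

Every bag has size at most 3, so the width is 3 − 1 = 2 and tw(G) ≤ 2. The edges 1–2–3–4–1 form a cycle, so G is not a tree and its treewidth is at least 2. Therefore the treewidth is 2.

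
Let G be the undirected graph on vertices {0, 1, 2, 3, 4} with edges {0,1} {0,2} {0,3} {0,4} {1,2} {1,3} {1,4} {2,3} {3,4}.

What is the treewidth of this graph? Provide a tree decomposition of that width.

Every bag has size at most 4, so the width is 4 − 1 = 3 and tw(G) ≤ 3. For the lower bound, the 4 vertices {0, 1, 2, 3} are pairwise adjacent, and any tree decomposition puts a clique entirely inside one bag — forcing width ≥ 3. The upper and lower bounds meet at 3, so that is the treewidth.

Treewidth 3.
Bags: B1 = {0, 1, 3, 4}  B2 = {0, 1, 2, 3}
Tree: B1–B2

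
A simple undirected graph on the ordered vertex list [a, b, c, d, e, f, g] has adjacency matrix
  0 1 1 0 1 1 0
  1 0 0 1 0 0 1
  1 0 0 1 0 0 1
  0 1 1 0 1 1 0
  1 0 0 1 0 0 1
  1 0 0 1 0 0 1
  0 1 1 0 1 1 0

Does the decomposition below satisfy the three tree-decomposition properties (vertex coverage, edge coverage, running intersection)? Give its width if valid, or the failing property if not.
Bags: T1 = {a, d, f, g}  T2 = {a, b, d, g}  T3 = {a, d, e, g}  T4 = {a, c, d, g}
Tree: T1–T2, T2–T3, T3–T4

Yes; width 3.

Every vertex of G appears in some bag (union = {a, b, c, d, e, f, g}); every edge is covered by a bag; and for each vertex v the set of bags containing v is connected in the bag tree. The decomposition is therefore valid. The largest bag has 4 vertices, so the width is 3.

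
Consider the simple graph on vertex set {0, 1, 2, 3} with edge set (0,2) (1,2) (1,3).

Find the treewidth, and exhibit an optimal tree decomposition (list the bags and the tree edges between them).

Treewidth 1.
One optimal decomposition is:
Bags: B1 = {0, 2}  B2 = {1, 2}  B3 = {1, 3}
Tree: B1–B2, B2–B3

The largest bag has 2 vertices, giving width 1; this decomposition certifies tw(G) ≤ 1. Since G has at least one edge (e.g. 0–2), it is not an edgeless graph, so tw(G) ≥ 1. Hence tw(G) = 1 exactly.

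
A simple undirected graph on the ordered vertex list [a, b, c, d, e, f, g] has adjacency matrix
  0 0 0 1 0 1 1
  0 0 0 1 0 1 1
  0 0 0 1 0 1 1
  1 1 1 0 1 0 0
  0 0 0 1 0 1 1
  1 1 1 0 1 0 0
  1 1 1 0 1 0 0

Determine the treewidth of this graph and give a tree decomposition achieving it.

Treewidth 3.
Bags: B1 = {a, d, f, g}  B2 = {c, d, f, g}  B3 = {b, d, f, g}  B4 = {d, e, f, g}
Tree: B1–B2, B2–B3, B3–B4

Every bag has size at most 4, so the width is 4 − 1 = 3 and tw(G) ≤ 3. For the lower bound: the 4 vertex sets {a,f}, {c,d}, {g}, {b} are disjoint, each induces a connected subgraph, and every pair is joined by at least one edge of G. Contracting each set to a single vertex therefore yields K_{4} as a minor, and since treewidth is minor-monotone, tw(G) ≥ tw(K_{4}) = 3. Combining the bounds, tw(G) = 3.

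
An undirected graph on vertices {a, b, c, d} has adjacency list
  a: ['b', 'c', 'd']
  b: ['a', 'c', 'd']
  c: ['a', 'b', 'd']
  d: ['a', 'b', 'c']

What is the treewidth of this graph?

3

A width-3 tree decomposition is:
Bags: B1 = {a, b, c, d}
Tree: (single bag)
A single bag containing all 4 vertices is trivially a valid decomposition of width 3. For the lower bound, the 4 vertices {a, b, c, d} are pairwise adjacent, and any tree decomposition puts a clique entirely inside one bag — forcing width ≥ 3. Combining the bounds, tw(G) = 3.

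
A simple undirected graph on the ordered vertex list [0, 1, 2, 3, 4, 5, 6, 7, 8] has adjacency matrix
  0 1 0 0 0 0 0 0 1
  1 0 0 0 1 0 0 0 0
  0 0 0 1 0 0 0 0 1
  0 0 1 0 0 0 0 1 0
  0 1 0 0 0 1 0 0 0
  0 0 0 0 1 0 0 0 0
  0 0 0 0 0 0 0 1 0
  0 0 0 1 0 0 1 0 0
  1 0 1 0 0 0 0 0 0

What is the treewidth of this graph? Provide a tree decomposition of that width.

Every bag has size at most 2, so the width is 2 − 1 = 1 and tw(G) ≤ 1. Any graph with an edge has treewidth ≥ 1, and G has the edge 6–7. Combining the bounds, tw(G) = 1.

Treewidth 1.
One such decomposition:
Bags: B1 = {6, 7}  B2 = {3, 7}  B3 = {2, 3}  B4 = {2, 8}  B5 = {0, 8}  B6 = {0, 1}  B7 = {1, 4}  B8 = {4, 5}
Tree: B1–B2, B2–B3, B3–B4, B4–B5, B5–B6, B6–B7, B7–B8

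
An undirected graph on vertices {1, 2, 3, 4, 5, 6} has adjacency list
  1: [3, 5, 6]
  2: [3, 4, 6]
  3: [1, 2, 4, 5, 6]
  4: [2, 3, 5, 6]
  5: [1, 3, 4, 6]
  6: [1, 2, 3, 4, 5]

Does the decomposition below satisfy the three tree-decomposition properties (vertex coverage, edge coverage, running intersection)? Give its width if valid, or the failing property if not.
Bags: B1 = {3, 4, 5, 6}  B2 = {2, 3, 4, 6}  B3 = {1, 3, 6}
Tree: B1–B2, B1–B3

A tree decomposition must satisfy three properties: every vertex lies in some bag; for every edge, both endpoints lie together in some bag; and for every vertex, the bags containing it form a connected subtree. Here edge (5,1) lies in no bag, so the decomposition is invalid.

No — edge (5,1) lies in no bag.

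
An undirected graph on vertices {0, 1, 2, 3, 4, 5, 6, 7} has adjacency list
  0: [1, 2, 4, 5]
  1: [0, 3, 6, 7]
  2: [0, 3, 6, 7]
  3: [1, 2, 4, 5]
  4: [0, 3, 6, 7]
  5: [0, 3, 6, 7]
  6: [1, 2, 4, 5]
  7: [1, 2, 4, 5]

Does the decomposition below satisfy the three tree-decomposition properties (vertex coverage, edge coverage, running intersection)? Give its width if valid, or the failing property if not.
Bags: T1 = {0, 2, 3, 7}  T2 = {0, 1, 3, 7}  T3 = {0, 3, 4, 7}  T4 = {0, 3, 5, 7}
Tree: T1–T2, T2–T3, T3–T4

A tree decomposition must satisfy three properties: every vertex lies in some bag; for every edge, both endpoints lie together in some bag; and for every vertex, the bags containing it form a connected subtree. Here vertex 6 appears in no bag, so the decomposition is invalid.

No — vertex 6 appears in no bag.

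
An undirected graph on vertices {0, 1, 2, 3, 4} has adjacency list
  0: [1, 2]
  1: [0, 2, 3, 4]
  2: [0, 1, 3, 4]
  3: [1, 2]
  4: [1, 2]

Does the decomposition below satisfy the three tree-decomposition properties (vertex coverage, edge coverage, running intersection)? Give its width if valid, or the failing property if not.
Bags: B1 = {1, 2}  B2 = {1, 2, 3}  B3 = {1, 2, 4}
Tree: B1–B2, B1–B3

A tree decomposition must satisfy three properties: every vertex lies in some bag; for every edge, both endpoints lie together in some bag; and for every vertex, the bags containing it form a connected subtree. Here vertex 0 appears in no bag, so the decomposition is invalid.

No — vertex 0 appears in no bag.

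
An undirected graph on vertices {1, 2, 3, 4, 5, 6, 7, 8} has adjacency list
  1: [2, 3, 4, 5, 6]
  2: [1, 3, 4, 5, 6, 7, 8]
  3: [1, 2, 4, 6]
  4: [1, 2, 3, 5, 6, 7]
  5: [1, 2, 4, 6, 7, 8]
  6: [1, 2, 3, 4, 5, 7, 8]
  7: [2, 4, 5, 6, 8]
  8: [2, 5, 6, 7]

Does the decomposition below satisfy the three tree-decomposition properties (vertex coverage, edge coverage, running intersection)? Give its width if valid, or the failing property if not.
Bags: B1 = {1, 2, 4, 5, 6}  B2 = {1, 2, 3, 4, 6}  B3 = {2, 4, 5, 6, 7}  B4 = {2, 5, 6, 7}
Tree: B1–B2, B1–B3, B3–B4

A tree decomposition must satisfy three properties: every vertex lies in some bag; for every edge, both endpoints lie together in some bag; and for every vertex, the bags containing it form a connected subtree. Here vertex 8 appears in no bag, so the decomposition is invalid.

No — vertex 8 appears in no bag.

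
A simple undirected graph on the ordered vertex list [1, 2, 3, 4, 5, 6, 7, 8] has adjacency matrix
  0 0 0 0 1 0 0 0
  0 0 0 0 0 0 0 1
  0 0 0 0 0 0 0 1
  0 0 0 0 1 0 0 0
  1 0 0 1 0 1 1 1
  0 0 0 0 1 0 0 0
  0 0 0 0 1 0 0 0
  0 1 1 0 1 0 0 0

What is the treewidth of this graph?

1

A width-1 tree decomposition is:
Bags: B1 = {5, 6}  B2 = {5, 8}  B3 = {2, 8}  B4 = {1, 5}  B5 = {4, 5}  B6 = {3, 8}  B7 = {5, 7}
Tree: B1–B2, B2–B3, B1–B4, B2–B5, B3–B6, B5–B7
Every bag has size at most 2, so the width is 2 − 1 = 1 and tw(G) ≤ 1. Since G has at least one edge (e.g. 5–6), it is not an edgeless graph, so tw(G) ≥ 1. Therefore the treewidth is 1.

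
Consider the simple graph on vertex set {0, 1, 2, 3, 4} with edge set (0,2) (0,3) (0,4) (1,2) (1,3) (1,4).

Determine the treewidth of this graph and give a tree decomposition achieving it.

Treewidth 2.
Bags: B1 = {0, 1, 4}  B2 = {0, 1, 2}  B3 = {0, 1, 3}
Tree: B1–B2, B2–B3

Every bag has size at most 3, so the width is 3 − 1 = 2 and tw(G) ≤ 2. The edges 4–0–2–1–4 form a cycle, so G is not a tree and its treewidth is at least 2. Hence tw(G) = 2 exactly.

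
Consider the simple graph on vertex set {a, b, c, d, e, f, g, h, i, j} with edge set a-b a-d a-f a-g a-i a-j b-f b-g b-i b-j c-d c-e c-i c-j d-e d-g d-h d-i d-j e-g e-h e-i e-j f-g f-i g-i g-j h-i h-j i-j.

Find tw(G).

4

A width-4 tree decomposition is:
Bags: B1 = {d, e, g, i, j}  B2 = {a, d, g, i, j}  B3 = {a, b, g, i, j}  B4 = {a, b, f, g, i}  B5 = {c, d, e, i, j}  B6 = {d, e, h, i, j}
Tree: B1–B2, B2–B3, B3–B4, B1–B5, B1–B6
Each bag holds 5 vertices, so the decomposition has width 4, which upper-bounds the treewidth. On the other hand G contains the 5-clique {d, e, g, i, j}. A clique must lie in a single bag of any decomposition, so no decomposition can have width below 4. The upper and lower bounds meet at 4, so that is the treewidth.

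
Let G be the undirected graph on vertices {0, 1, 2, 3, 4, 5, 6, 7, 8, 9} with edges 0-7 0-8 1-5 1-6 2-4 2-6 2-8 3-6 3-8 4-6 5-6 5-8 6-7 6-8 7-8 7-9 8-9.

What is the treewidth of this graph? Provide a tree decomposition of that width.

Every bag has size at most 3, so the width is 3 − 1 = 2 and tw(G) ≤ 2. Conversely, {0, 7, 8} is a clique of size 3, and the vertices of any clique must share a bag in every tree decomposition; so some bag has ≥ 3 vertices and tw(G) ≥ 2. Combining the bounds, tw(G) = 2.

Treewidth 2.
Bags: B1 = {7, 8, 9}  B2 = {0, 7, 8}  B3 = {6, 7, 8}  B4 = {2, 6, 8}  B5 = {2, 4, 6}  B6 = {5, 6, 8}  B7 = {1, 5, 6}  B8 = {3, 6, 8}
Tree: B1–B2, B2–B3, B3–B4, B4–B5, B3–B6, B6–B7, B3–B8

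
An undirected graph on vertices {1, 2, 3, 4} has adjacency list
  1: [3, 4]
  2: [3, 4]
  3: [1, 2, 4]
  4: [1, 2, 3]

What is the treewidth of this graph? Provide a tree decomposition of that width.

The largest bag has 3 vertices, giving width 2; this decomposition certifies tw(G) ≤ 2. Conversely, {1, 3, 4} is a clique of size 3, and the vertices of any clique must share a bag in every tree decomposition; so some bag has ≥ 3 vertices and tw(G) ≥ 2. The upper and lower bounds meet at 2, so that is the treewidth.

Treewidth 2.
One such decomposition:
Bags: B1 = {2, 3, 4}  B2 = {1, 3, 4}
Tree: B1–B2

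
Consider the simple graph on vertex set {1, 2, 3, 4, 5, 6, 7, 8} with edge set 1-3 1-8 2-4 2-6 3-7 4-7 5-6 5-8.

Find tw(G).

2

A width-2 tree decomposition is:
Bags: B1 = {2, 4, 6}  B2 = {4, 5, 6}  B3 = {4, 5, 8}  B4 = {1, 4, 8}  B5 = {1, 3, 4}  B6 = {3, 4, 7}
Tree: B1–B2, B2–B3, B3–B4, B4–B5, B5–B6
Each bag holds 3 vertices, so the decomposition has width 2, which upper-bounds the treewidth. The edges 4–2–6–5–8–1–3–7–4 form a cycle, so G is not a tree and its treewidth is at least 2. Hence tw(G) = 2 exactly.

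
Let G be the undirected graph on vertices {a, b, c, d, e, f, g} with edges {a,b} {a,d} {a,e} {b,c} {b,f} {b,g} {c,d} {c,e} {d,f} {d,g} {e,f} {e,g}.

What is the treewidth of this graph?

3

A width-3 tree decomposition is:
Bags: B1 = {b, d, e, f}  B2 = {b, c, d, e}  B3 = {a, b, d, e}  B4 = {b, d, e, g}
Tree: B1–B2, B2–B3, B3–B4
Every bag has size at most 4, so the width is 4 − 1 = 3 and tw(G) ≤ 3. For the lower bound: the 4 vertex sets {b,f}, {c,d}, {e}, {a} are disjoint, each induces a connected subgraph, and every pair is joined by at least one edge of G. Contracting each set to a single vertex therefore yields K_{4} as a minor, and since treewidth is minor-monotone, tw(G) ≥ tw(K_{4}) = 3. Hence tw(G) = 3 exactly.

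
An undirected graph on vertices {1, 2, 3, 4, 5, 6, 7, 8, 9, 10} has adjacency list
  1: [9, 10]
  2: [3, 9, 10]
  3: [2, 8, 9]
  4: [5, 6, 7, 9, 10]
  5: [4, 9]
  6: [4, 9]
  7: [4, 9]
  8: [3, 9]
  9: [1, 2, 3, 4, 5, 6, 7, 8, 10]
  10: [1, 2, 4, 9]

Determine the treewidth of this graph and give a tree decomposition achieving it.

Treewidth 2.
One such decomposition:
Bags: B1 = {4, 5, 9}  B2 = {4, 6, 9}  B3 = {4, 7, 9}  B4 = {4, 9, 10}  B5 = {2, 9, 10}  B6 = {1, 9, 10}  B7 = {2, 3, 9}  B8 = {3, 8, 9}
Tree: B1–B2, B2–B3, B1–B4, B4–B5, B5–B6, B5–B7, B7–B8

Each bag holds 3 vertices, so the decomposition has width 2, which upper-bounds the treewidth. Conversely, {1, 9, 10} is a clique of size 3, and the vertices of any clique must share a bag in every tree decomposition; so some bag has ≥ 3 vertices and tw(G) ≥ 2. Combining the bounds, tw(G) = 2.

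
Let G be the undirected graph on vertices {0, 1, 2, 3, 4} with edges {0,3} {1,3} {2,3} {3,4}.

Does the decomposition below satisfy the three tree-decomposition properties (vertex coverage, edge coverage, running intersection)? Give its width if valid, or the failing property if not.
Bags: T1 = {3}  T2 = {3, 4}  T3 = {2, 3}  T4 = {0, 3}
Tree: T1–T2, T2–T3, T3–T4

No — vertex 1 appears in no bag.

A tree decomposition must satisfy three properties: every vertex lies in some bag; for every edge, both endpoints lie together in some bag; and for every vertex, the bags containing it form a connected subtree. Here vertex 1 appears in no bag, so the decomposition is invalid.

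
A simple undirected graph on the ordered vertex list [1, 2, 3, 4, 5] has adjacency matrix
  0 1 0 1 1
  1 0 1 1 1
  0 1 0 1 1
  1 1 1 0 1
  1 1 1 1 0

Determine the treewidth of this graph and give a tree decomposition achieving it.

Every bag has size at most 4, so the width is 4 − 1 = 3 and tw(G) ≤ 3. Conversely, {1, 2, 4, 5} is a clique of size 4, and the vertices of any clique must share a bag in every tree decomposition; so some bag has ≥ 4 vertices and tw(G) ≥ 3. The upper and lower bounds meet at 3, so that is the treewidth.

Treewidth 3.
One optimal decomposition is:
Bags: B1 = {2, 3, 4, 5}  B2 = {1, 2, 4, 5}
Tree: B1–B2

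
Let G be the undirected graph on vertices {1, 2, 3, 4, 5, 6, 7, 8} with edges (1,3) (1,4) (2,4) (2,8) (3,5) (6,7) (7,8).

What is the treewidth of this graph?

1

A width-1 tree decomposition is:
Bags: B1 = {6, 7}  B2 = {7, 8}  B3 = {2, 8}  B4 = {2, 4}  B5 = {1, 4}  B6 = {1, 3}  B7 = {3, 5}
Tree: B1–B2, B2–B3, B3–B4, B4–B5, B5–B6, B6–B7
Every bag has size at most 2, so the width is 2 − 1 = 1 and tw(G) ≤ 1. Any graph with an edge has treewidth ≥ 1, and G has the edge 6–7. Hence tw(G) = 1 exactly.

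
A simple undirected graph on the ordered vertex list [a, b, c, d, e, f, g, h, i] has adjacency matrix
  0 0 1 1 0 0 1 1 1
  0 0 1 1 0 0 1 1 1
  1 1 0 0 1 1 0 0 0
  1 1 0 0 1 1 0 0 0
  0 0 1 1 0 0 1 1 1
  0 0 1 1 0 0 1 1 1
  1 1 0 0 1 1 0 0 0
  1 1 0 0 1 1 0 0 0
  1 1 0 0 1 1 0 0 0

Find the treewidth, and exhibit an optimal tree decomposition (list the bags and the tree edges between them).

Each bag holds 5 vertices, so the decomposition has width 4, which upper-bounds the treewidth. For the lower bound: the 5 vertex sets {f,h}, {a,g}, {b,d}, {e}, {i} are disjoint, each induces a connected subgraph, and every pair is joined by at least one edge of G. Contracting each set to a single vertex therefore yields K_{5} as a minor, and since treewidth is minor-monotone, tw(G) ≥ tw(K_{5}) = 4. Combining the bounds, tw(G) = 4.

Treewidth 4.
Bags: B1 = {a, b, e, f, h}  B2 = {a, b, e, f, g}  B3 = {a, b, d, e, f}  B4 = {a, b, e, f, i}  B5 = {a, b, c, e, f}
Tree: B1–B2, B2–B3, B3–B4, B4–B5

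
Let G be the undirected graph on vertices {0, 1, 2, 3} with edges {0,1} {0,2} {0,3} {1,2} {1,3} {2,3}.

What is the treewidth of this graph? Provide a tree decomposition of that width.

A single bag containing all 4 vertices is trivially a valid decomposition of width 3. Conversely, {0, 1, 2, 3} is a clique of size 4, and the vertices of any clique must share a bag in every tree decomposition; so some bag has ≥ 4 vertices and tw(G) ≥ 3. Therefore the treewidth is 3.

Treewidth 3.
Bags: B1 = {0, 1, 2, 3}
Tree: (single bag)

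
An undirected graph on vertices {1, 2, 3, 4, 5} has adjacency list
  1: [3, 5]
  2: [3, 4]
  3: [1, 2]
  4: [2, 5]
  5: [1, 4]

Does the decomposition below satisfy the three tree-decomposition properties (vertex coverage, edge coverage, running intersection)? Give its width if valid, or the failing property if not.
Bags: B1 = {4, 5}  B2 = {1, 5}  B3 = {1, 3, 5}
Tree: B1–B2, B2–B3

A tree decomposition must satisfy three properties: every vertex lies in some bag; for every edge, both endpoints lie together in some bag; and for every vertex, the bags containing it form a connected subtree. Here vertex 2 appears in no bag, so the decomposition is invalid.

No — vertex 2 appears in no bag.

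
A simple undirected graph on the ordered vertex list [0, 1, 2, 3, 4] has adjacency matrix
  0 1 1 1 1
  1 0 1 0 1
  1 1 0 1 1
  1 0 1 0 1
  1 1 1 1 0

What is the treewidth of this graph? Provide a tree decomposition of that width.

Treewidth 3.
One such decomposition:
Bags: B1 = {0, 2, 3, 4}  B2 = {0, 1, 2, 4}
Tree: B1–B2

Each bag holds 4 vertices, so the decomposition has width 3, which upper-bounds the treewidth. Conversely, {0, 1, 2, 4} is a clique of size 4, and the vertices of any clique must share a bag in every tree decomposition; so some bag has ≥ 4 vertices and tw(G) ≥ 3. The upper and lower bounds meet at 3, so that is the treewidth.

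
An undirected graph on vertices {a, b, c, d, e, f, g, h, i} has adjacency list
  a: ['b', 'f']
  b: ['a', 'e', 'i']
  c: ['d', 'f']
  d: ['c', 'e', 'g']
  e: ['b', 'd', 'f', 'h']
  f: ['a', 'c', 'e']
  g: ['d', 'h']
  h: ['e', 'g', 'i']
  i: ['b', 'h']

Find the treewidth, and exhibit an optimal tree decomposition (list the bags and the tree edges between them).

Each bag holds 4 vertices, so the decomposition has width 3, which upper-bounds the treewidth. For the lower bound: the 4 vertex sets {a,b,i}, {h}, {e}, {c,d,f,g} are disjoint, each induces a connected subgraph, and every pair is joined by at least one edge of G. Contracting each set to a single vertex therefore yields K_{4} as a minor, and since treewidth is minor-monotone, tw(G) ≥ tw(K_{4}) = 3. Combining the bounds, tw(G) = 3.

Treewidth 3.
One such decomposition:
Bags: B1 = {a, b, h, i}  B2 = {a, b, e, h}  B3 = {a, e, f, h}  B4 = {e, f, g, h}  B5 = {d, e, f, g}  B6 = {c, d, f, g}
Tree: B1–B2, B2–B3, B3–B4, B4–B5, B5–B6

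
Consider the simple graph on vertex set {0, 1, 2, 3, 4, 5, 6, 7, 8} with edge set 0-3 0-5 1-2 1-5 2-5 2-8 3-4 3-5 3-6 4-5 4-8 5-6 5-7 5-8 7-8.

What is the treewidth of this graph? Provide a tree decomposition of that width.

Each bag holds 3 vertices, so the decomposition has width 2, which upper-bounds the treewidth. On the other hand G contains the 3-clique {1, 2, 5}. A clique must lie in a single bag of any decomposition, so no decomposition can have width below 2. Combining the bounds, tw(G) = 2.

Treewidth 2.
Bags: B1 = {2, 5, 8}  B2 = {4, 5, 8}  B3 = {3, 4, 5}  B4 = {1, 2, 5}  B5 = {0, 3, 5}  B6 = {3, 5, 6}  B7 = {5, 7, 8}
Tree: B1–B2, B2–B3, B1–B4, B3–B5, B3–B6, B1–B7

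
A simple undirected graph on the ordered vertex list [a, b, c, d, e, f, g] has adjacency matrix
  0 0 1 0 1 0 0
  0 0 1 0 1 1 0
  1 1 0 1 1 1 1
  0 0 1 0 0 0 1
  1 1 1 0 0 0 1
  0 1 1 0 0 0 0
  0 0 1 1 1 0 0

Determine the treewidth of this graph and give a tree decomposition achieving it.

Treewidth 2.
One optimal decomposition is:
Bags: B1 = {c, e, g}  B2 = {a, c, e}  B3 = {c, d, g}  B4 = {b, c, e}  B5 = {b, c, f}
Tree: B1–B2, B1–B3, B1–B4, B4–B5

Every bag has size at most 3, so the width is 3 − 1 = 2 and tw(G) ≤ 2. Conversely, {c, d, g} is a clique of size 3, and the vertices of any clique must share a bag in every tree decomposition; so some bag has ≥ 3 vertices and tw(G) ≥ 2. Therefore the treewidth is 2.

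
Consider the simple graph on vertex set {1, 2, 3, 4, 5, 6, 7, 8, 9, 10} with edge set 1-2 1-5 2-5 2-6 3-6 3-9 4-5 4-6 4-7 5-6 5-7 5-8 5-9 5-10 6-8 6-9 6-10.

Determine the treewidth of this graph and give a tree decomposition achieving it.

The largest bag has 3 vertices, giving width 2; this decomposition certifies tw(G) ≤ 2. Conversely, {3, 6, 9} is a clique of size 3, and the vertices of any clique must share a bag in every tree decomposition; so some bag has ≥ 3 vertices and tw(G) ≥ 2. Hence tw(G) = 2 exactly.

Treewidth 2.
One optimal decomposition is:
Bags: B1 = {5, 6, 9}  B2 = {5, 6, 10}  B3 = {2, 5, 6}  B4 = {4, 5, 6}  B5 = {1, 2, 5}  B6 = {3, 6, 9}  B7 = {4, 5, 7}  B8 = {5, 6, 8}
Tree: B1–B2, B1–B3, B1–B4, B3–B5, B1–B6, B4–B7, B4–B8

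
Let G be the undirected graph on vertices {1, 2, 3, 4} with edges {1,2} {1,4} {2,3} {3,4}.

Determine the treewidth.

A width-2 tree decomposition is:
Bags: B1 = {1, 3, 4}  B2 = {1, 2, 3}
Tree: B1–B2
Each bag holds 3 vertices, so the decomposition has width 2, which upper-bounds the treewidth. The edges 1–4–3–2–1 form a cycle, so G is not a tree and its treewidth is at least 2. Combining the bounds, tw(G) = 2.

2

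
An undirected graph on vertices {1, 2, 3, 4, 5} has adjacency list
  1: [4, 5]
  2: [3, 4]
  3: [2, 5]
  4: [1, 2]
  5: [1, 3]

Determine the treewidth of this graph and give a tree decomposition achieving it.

Each bag holds 3 vertices, so the decomposition has width 2, which upper-bounds the treewidth. For the lower bound, G contains the cycle 5–3–2–4–1–5, so G is not a forest; only forests have treewidth ≤ 1, hence tw(G) ≥ 2. The upper and lower bounds meet at 2, so that is the treewidth.

Treewidth 2.
One optimal decomposition is:
Bags: B1 = {2, 3, 5}  B2 = {2, 4, 5}  B3 = {1, 4, 5}
Tree: B1–B2, B2–B3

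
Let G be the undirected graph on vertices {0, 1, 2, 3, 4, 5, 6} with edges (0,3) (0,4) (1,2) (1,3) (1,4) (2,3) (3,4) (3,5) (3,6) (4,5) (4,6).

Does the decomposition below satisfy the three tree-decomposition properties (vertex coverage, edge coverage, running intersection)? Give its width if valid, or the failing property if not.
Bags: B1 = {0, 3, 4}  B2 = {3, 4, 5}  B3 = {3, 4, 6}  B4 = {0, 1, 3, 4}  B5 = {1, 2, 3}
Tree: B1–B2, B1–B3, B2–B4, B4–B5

No — bags containing vertex 0 are not connected in the tree.

A tree decomposition must satisfy three properties: every vertex lies in some bag; for every edge, both endpoints lie together in some bag; and for every vertex, the bags containing it form a connected subtree. Here bags containing vertex 0 are not connected in the tree, so the decomposition is invalid.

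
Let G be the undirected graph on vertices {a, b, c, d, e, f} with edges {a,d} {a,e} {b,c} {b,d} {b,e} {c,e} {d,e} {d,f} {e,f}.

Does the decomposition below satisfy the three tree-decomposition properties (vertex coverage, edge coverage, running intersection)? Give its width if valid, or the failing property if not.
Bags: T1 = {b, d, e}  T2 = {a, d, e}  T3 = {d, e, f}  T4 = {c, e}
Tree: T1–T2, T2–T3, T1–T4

A tree decomposition must satisfy three properties: every vertex lies in some bag; for every edge, both endpoints lie together in some bag; and for every vertex, the bags containing it form a connected subtree. Here edge (b,c) lies in no bag, so the decomposition is invalid.

No — edge (b,c) lies in no bag.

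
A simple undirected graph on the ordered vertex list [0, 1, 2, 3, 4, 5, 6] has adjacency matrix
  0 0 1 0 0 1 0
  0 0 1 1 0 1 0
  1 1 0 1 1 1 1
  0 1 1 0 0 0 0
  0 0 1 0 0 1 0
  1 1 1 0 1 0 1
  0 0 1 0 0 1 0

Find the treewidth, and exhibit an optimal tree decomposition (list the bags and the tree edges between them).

The largest bag has 3 vertices, giving width 2; this decomposition certifies tw(G) ≤ 2. On the other hand G contains the 3-clique {1, 2, 3}. A clique must lie in a single bag of any decomposition, so no decomposition can have width below 2. Combining the bounds, tw(G) = 2.

Treewidth 2.
One optimal decomposition is:
Bags: B1 = {1, 2, 3}  B2 = {1, 2, 5}  B3 = {0, 2, 5}  B4 = {2, 4, 5}  B5 = {2, 5, 6}
Tree: B1–B2, B2–B3, B3–B4, B4–B5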